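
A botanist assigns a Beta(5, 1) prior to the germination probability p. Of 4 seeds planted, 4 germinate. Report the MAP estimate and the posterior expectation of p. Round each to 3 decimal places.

Posterior: Beta(5+4, 1+0) = Beta(9, 1).
Since β = 1 ≤ 1 and α > 1, the Beta density is monotone increasing on [0,1]; the mode is at 1.
Mean = 9/(9+1) = 0.900.

p_MAP = 1.000, E[p|data] = 0.900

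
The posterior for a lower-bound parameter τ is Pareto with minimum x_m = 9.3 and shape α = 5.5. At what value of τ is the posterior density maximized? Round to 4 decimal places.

9.3000

The Pareto density is strictly decreasing on [x_m, ∞), so the mode is x_m = 9.3000.
Mean = α·x_m/(α−1) = 5.5·9.3/4.5 = 11.3667.
This is the posterior mode — the MAP estimate.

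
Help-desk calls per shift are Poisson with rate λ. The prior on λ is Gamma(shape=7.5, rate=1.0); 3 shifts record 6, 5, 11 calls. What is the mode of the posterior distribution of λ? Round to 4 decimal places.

Σ counts = 22. Posterior: Gamma(shape = 7.5+22 = 29.5, rate = 1.0+3 = 4.0).
Mode = (α−1)/β = 28.5/4.0 = 7.1250.
Mean = α/β = 29.5/4.0 = 7.3750.
This is the posterior mode — the MAP estimate.

7.1250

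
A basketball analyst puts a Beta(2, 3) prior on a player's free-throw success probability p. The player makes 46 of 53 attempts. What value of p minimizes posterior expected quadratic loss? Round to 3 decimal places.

Posterior: Beta(2+46, 3+7) = Beta(48, 10).
Mode = (48−1)/(48+10−2) = 47/56 = 0.839.
Mean = 48/(48+10) = 48/58 = 0.828.
Quadratic loss ⇒ the optimal estimator is the posterior mean.

0.828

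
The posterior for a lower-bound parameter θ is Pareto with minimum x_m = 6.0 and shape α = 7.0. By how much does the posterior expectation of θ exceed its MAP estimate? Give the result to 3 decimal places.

1.000

The Pareto density is strictly decreasing on [x_m, ∞), so the mode is x_m = 6.000.
Mean = α·x_m/(α−1) = 7.0·6.0/6.0 = 7.000.
Difference = 7.000 − 6.000 = 1.000.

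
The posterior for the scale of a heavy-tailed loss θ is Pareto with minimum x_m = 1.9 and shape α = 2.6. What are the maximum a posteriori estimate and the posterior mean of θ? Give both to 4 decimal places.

MAP = 1.9000; posterior mean = 3.0875

The Pareto density is strictly decreasing on [x_m, ∞), so the mode is x_m = 1.9000.
Mean = α·x_m/(α−1) = 2.6·1.9/1.6 = 3.0875.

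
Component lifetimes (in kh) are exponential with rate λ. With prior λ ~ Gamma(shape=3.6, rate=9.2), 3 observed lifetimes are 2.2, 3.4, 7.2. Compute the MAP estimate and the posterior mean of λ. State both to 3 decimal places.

Σ times = 12.8. Posterior: Gamma(shape = 3.6+3 = 6.6, rate = 9.2+12.8 = 22.0).
Mode = (α−1)/β = 5.6/22.0 = 0.255.
Mean = α/β = 6.6/22.0 = 0.300.
The posterior is right-skewed, so the mean exceeds the mode.

MAP: 0.255. Posterior mean: 0.300.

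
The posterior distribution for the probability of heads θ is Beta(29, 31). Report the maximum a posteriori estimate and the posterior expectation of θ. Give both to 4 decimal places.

Mode = (29−1)/(29+31−2) = 28/58 = 0.4828.
Mean = 29/(29+31) = 29/60 = 0.4833.

θ_MAP = 0.4828, E[θ|data] = 0.4833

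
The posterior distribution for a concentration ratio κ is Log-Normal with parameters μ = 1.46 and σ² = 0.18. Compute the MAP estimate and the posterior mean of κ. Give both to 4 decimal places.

MAP estimate = 3.5966, posterior mean = 4.7115

Mode = exp(μ − σ²) = exp(1.28) = 3.5966.
Mean = exp(μ + σ²/2) = exp(1.550) = 4.7115.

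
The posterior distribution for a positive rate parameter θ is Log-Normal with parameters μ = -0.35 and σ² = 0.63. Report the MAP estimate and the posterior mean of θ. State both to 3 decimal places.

MAP: 0.375. Posterior mean: 0.966.

Mode = exp(μ − σ²) = exp(-0.98) = 0.375.
Mean = exp(μ + σ²/2) = exp(-0.035) = 0.966.
Mean > mode: the posterior has a right tail.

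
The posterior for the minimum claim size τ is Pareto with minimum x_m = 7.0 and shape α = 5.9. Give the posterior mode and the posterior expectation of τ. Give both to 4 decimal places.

τ_MAP = 7.0000, E[τ|data] = 8.4286

The Pareto density is strictly decreasing on [x_m, ∞), so the mode is x_m = 7.0000.
Mean = α·x_m/(α−1) = 5.9·7.0/4.9 = 8.4286.
The posterior is right-skewed, so the mean exceeds the mode.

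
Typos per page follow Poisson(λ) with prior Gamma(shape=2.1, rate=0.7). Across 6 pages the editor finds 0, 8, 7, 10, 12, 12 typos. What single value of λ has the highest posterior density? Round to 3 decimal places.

Σ counts = 49. Posterior: Gamma(shape = 2.1+49 = 51.1, rate = 0.7+6 = 6.7).
Mode = (α−1)/β = 50.1/6.7 = 7.478.
Mean = α/β = 51.1/6.7 = 7.627.
This is the posterior mode — the MAP estimate.

7.478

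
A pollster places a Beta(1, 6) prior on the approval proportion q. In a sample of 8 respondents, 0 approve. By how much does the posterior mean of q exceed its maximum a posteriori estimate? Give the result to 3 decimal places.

Posterior: Beta(1+0, 6+8) = Beta(1, 14).
Since α = 1 ≤ 1 and β > 1, the Beta density is monotone decreasing on [0,1]; the mode is at 0.
Mean = 1/(1+14) = 0.067.
Difference = 0.067 − 0.000 = 0.067.

0.067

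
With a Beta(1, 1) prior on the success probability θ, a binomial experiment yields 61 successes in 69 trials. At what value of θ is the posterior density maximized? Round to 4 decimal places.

Posterior: Beta(1+61, 1+8) = Beta(62, 9).
Mode = (62−1)/(62+9−2) = 61/69 = 0.8841.
With a flat prior the MAP equals the MLE, 61/69.
Mean = 62/(62+9) = 62/71 = 0.8732.
This is the posterior mode — the MAP estimate.

0.8841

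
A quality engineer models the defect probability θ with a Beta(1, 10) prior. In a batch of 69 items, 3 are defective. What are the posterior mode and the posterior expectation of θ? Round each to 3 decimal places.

Posterior: Beta(1+3, 10+66) = Beta(4, 76).
Mode = (4−1)/(4+76−2) = 3/78 = 0.038.
Mean = 4/(4+76) = 4/80 = 0.050.

θ_MAP = 0.038, E[θ|data] = 0.050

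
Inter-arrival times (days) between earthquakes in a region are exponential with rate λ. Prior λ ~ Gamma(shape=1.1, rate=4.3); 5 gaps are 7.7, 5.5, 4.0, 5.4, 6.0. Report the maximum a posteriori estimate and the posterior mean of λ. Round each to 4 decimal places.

Σ times = 28.6. Posterior: Gamma(shape = 1.1+5 = 6.1, rate = 4.3+28.6 = 32.9).
Mode = (α−1)/β = 5.1/32.9 = 0.1550.
Mean = α/β = 6.1/32.9 = 0.1854.

λ_MAP = 0.1550, E[λ|data] = 0.1854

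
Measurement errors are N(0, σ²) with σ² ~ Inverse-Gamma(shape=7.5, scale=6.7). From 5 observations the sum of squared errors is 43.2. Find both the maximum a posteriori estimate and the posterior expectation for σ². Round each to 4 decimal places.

Posterior: Inverse-Gamma(shape = 7.5+5/2 = 10.0, scale = 6.7+43.2/2 = 28.3).
Mode = β/(α+1) = 28.3/11.0 = 2.5727.
Mean = β/(α−1) = 28.3/9.0 = 3.1444.

MAP: 2.5727. Posterior mean: 3.1444.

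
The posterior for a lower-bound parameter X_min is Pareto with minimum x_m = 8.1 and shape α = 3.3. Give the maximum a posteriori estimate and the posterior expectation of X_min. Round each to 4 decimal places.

The Pareto density is strictly decreasing on [x_m, ∞), so the mode is x_m = 8.1000.
Mean = α·x_m/(α−1) = 3.3·8.1/2.3 = 11.6217.

MAP = 8.1000; posterior mean = 11.6217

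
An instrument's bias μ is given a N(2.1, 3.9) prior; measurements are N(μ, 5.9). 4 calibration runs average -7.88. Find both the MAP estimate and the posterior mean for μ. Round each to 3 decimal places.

MAP = -5.141; posterior mean = -5.141

Posterior for μ is Normal. Precision-weighted mean: (1/3.9·2.1 + 4/5.9·-7.88) / (1/3.9 + 4/5.9) = -5.141.
A Normal posterior is symmetric, so mode = mean.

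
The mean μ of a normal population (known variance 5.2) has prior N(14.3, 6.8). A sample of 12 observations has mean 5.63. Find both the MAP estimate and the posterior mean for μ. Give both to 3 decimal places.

Posterior for μ is Normal. Precision-weighted mean: (1/6.8·14.3 + 12/5.2·5.63) / (1/6.8 + 12/5.2) = 6.149.
A Normal posterior is symmetric, so mode = mean.

MAP = 6.149; posterior mean = 6.149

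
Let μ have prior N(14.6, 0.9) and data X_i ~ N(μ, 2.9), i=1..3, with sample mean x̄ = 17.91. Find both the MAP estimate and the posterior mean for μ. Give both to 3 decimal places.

Posterior for μ is Normal. Precision-weighted mean: (1/0.9·14.6 + 3/2.9·17.91) / (1/0.9 + 3/2.9) = 16.196.
A Normal posterior is symmetric, so mode = mean.

MAP = 16.196, posterior mean = 16.196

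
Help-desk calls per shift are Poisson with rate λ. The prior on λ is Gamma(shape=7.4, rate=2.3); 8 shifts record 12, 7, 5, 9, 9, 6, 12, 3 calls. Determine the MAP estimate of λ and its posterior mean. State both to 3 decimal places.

λ_MAP = 6.738, E[λ|data] = 6.835

Σ counts = 63. Posterior: Gamma(shape = 7.4+63 = 70.4, rate = 2.3+8 = 10.3).
Mode = (α−1)/β = 69.4/10.3 = 6.738.
Mean = α/β = 70.4/10.3 = 6.835.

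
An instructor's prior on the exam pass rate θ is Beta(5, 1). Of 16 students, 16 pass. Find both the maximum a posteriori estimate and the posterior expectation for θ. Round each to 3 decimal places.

MAP: 1.000. Posterior mean: 0.955.

Posterior: Beta(5+16, 1+0) = Beta(21, 1).
Since β = 1 ≤ 1 and α > 1, the Beta density is monotone increasing on [0,1]; the mode is at 1.
Mean = 21/(21+1) = 0.955.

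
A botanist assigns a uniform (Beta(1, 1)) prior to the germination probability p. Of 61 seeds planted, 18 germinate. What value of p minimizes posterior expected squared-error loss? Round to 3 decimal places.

Posterior: Beta(1+18, 1+43) = Beta(19, 44).
Mode = (19−1)/(19+44−2) = 18/61 = 0.295.
With a flat prior the MAP equals the MLE, 18/61.
Mean = 19/(19+44) = 19/63 = 0.302.
Squared-error loss ⇒ the optimal estimator is the posterior mean.

0.302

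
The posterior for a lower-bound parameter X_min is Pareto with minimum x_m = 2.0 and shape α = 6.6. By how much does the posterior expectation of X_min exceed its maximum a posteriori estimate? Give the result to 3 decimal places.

The Pareto density is strictly decreasing on [x_m, ∞), so the mode is x_m = 2.000.
Mean = α·x_m/(α−1) = 6.6·2.0/5.6 = 2.357.
Difference = 2.357 − 2.000 = 0.357.

0.357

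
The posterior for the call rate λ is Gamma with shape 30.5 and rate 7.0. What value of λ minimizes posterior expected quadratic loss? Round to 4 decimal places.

Mode = (α−1)/β = 29.5/7.0 = 4.2143.
Mean = α/β = 30.5/7.0 = 4.3571.
Quadratic loss ⇒ the optimal estimator is the posterior mean.

4.3571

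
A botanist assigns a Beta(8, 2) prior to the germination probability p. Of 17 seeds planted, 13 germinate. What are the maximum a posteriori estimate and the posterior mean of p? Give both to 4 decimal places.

MAP = 0.8000, posterior mean = 0.7778

Posterior: Beta(8+13, 2+4) = Beta(21, 6).
Mode = (21−1)/(21+6−2) = 20/25 = 0.8000.
Mean = 21/(21+6) = 21/27 = 0.7778.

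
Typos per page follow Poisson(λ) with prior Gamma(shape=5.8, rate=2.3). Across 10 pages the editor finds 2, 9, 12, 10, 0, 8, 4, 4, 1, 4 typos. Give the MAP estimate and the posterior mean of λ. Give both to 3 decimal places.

MAP = 4.780; posterior mean = 4.862

Σ counts = 54. Posterior: Gamma(shape = 5.8+54 = 59.8, rate = 2.3+10 = 12.3).
Mode = (α−1)/β = 58.8/12.3 = 4.780.
Mean = α/β = 59.8/12.3 = 4.862.
Mean > mode: the posterior has a right tail.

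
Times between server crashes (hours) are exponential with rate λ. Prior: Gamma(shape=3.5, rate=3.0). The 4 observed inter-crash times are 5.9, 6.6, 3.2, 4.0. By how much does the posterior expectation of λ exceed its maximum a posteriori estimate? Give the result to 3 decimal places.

Σ times = 19.7. Posterior: Gamma(shape = 3.5+4 = 7.5, rate = 3.0+19.7 = 22.7).
Mode = (α−1)/β = 6.5/22.7 = 0.286.
Mean = α/β = 7.5/22.7 = 0.330.
Difference = 0.330 − 0.286 = 0.044.
The mean is pulled above the mode by the posterior's right skew.

0.044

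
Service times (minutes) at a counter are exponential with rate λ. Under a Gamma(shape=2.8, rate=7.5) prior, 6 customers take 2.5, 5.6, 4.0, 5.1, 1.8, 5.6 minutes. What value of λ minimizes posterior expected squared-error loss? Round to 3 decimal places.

Σ times = 24.6. Posterior: Gamma(shape = 2.8+6 = 8.8, rate = 7.5+24.6 = 32.1).
Mode = (α−1)/β = 7.8/32.1 = 0.243.
Mean = α/β = 8.8/32.1 = 0.274.
Squared-error loss ⇒ the optimal estimator is the posterior mean.

0.274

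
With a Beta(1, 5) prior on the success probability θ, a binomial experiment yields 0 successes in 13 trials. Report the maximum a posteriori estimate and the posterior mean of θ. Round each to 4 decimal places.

MAP = 0.0000; posterior mean = 0.0526

Posterior: Beta(1+0, 5+13) = Beta(1, 18).
Since α = 1 ≤ 1 and β > 1, the Beta density is monotone decreasing on [0,1]; the mode is at 0.
Mean = 1/(1+18) = 0.0526.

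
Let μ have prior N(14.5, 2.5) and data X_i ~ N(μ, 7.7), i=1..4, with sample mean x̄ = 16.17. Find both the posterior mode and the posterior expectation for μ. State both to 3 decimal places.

Posterior for μ is Normal. Precision-weighted mean: (1/2.5·14.5 + 4/7.7·16.17) / (1/2.5 + 4/7.7) = 15.444.
A Normal posterior is symmetric, so mode = mean.

posterior mode = 15.444, posterior expectation = 15.444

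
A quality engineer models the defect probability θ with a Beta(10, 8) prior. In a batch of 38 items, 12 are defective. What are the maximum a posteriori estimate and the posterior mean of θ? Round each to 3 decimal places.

Posterior: Beta(10+12, 8+26) = Beta(22, 34).
Mode = (22−1)/(22+34−2) = 21/54 = 0.389.
Mean = 22/(22+34) = 22/56 = 0.393.

MAP = 0.389; posterior mean = 0.393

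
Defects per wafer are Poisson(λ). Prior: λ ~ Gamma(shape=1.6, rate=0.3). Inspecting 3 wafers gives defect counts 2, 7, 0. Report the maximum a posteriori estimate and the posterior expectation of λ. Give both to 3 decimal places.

MAP: 2.909. Posterior mean: 3.212.

Σ counts = 9. Posterior: Gamma(shape = 1.6+9 = 10.6, rate = 0.3+3 = 3.3).
Mode = (α−1)/β = 9.6/3.3 = 2.909.
Mean = α/β = 10.6/3.3 = 3.212.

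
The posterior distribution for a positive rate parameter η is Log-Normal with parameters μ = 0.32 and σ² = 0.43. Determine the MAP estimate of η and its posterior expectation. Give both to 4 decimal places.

Mode = exp(μ − σ²) = exp(-0.11) = 0.8958.
Mean = exp(μ + σ²/2) = exp(0.535) = 1.7074.
Mean > mode: the posterior has a right tail.

MAP = 0.8958, posterior mean = 1.7074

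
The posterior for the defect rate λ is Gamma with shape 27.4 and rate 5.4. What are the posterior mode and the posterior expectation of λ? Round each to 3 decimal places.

MAP = 4.889, posterior mean = 5.074

Mode = (α−1)/β = 26.4/5.4 = 4.889.
Mean = α/β = 27.4/5.4 = 5.074.
Right-skewed posterior ⇒ mode < mean.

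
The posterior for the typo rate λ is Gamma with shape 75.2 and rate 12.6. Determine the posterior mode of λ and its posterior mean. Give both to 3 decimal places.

Mode = (α−1)/β = 74.2/12.6 = 5.889.
Mean = α/β = 75.2/12.6 = 5.968.

MAP = 5.889; posterior mean = 5.968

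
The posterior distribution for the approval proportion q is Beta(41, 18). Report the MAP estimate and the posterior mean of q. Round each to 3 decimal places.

Mode = (41−1)/(41+18−2) = 40/57 = 0.702.
Mean = 41/(41+18) = 41/59 = 0.695.

q_MAP = 0.702, E[q|data] = 0.695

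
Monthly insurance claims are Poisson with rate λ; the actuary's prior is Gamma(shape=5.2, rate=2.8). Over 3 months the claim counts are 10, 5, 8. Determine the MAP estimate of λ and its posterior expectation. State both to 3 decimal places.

Σ counts = 23. Posterior: Gamma(shape = 5.2+23 = 28.2, rate = 2.8+3 = 5.8).
Mode = (α−1)/β = 27.2/5.8 = 4.690.
Mean = α/β = 28.2/5.8 = 4.862.

MAP = 4.690; posterior mean = 4.862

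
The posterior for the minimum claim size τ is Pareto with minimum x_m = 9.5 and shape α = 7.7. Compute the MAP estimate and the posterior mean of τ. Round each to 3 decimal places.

The Pareto density is strictly decreasing on [x_m, ∞), so the mode is x_m = 9.500.
Mean = α·x_m/(α−1) = 7.7·9.5/6.7 = 10.918.
The mean is pulled above the mode by the posterior's right skew.

MAP = 9.500, posterior mean = 10.918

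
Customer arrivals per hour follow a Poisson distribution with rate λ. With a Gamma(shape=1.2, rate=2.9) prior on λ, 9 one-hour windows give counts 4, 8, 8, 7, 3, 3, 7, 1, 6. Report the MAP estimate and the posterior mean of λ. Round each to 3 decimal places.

Σ counts = 47. Posterior: Gamma(shape = 1.2+47 = 48.2, rate = 2.9+9 = 11.9).
Mode = (α−1)/β = 47.2/11.9 = 3.966.
Mean = α/β = 48.2/11.9 = 4.050.
The mean is pulled above the mode by the posterior's right skew.

λ_MAP = 3.966, E[λ|data] = 4.050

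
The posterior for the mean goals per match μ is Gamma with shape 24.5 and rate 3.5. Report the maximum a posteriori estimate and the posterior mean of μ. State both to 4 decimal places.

μ_MAP = 6.7143, E[μ|data] = 7.0000

Mode = (α−1)/β = 23.5/3.5 = 6.7143.
Mean = α/β = 24.5/3.5 = 7.0000.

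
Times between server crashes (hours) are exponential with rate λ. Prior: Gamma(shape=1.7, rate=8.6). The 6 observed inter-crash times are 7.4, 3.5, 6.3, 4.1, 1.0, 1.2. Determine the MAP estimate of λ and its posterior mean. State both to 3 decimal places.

MAP = 0.209, posterior mean = 0.240

Σ times = 23.5. Posterior: Gamma(shape = 1.7+6 = 7.7, rate = 8.6+23.5 = 32.1).
Mode = (α−1)/β = 6.7/32.1 = 0.209.
Mean = α/β = 7.7/32.1 = 0.240.
The posterior is right-skewed, so the mean exceeds the mode.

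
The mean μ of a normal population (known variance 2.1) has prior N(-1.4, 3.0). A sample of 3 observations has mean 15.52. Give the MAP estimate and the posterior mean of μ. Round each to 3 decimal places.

Posterior for μ is Normal. Precision-weighted mean: (1/3.0·-1.4 + 3/2.1·15.52) / (1/3.0 + 3/2.1) = 12.319.
A Normal posterior is symmetric, so mode = mean.

MAP estimate = 12.319, posterior mean = 12.319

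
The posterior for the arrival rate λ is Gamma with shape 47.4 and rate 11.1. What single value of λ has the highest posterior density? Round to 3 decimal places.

4.180

Mode = (α−1)/β = 46.4/11.1 = 4.180.
Mean = α/β = 47.4/11.1 = 4.270.
This is the posterior mode — the MAP estimate.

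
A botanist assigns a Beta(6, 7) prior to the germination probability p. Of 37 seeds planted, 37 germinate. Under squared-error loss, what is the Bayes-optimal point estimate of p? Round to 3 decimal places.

Posterior: Beta(6+37, 7+0) = Beta(43, 7).
Mode = (43−1)/(43+7−2) = 42/48 = 0.875.
Mean = 43/(43+7) = 43/50 = 0.860.
Squared-error loss ⇒ the optimal estimator is the posterior mean.

0.860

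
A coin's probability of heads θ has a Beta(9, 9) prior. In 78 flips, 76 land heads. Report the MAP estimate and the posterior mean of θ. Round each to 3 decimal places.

Posterior: Beta(9+76, 9+2) = Beta(85, 11).
Mode = (85−1)/(85+11−2) = 84/94 = 0.894.
Mean = 85/(85+11) = 85/96 = 0.885.

MAP = 0.894, posterior mean = 0.885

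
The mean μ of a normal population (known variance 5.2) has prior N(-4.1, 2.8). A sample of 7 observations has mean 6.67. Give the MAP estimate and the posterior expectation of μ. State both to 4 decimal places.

MAP = 4.4118; posterior mean = 4.4118

Posterior for μ is Normal. Precision-weighted mean: (1/2.8·-4.1 + 7/5.2·6.67) / (1/2.8 + 7/5.2) = 4.4118.
A Normal posterior is symmetric, so mode = mean.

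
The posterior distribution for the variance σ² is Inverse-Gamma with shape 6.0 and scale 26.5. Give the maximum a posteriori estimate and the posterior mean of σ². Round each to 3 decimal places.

Mode = β/(α+1) = 26.5/7.0 = 3.786.
Mean = β/(α−1) = 26.5/5.0 = 5.300.

MAP: 3.786. Posterior mean: 5.300.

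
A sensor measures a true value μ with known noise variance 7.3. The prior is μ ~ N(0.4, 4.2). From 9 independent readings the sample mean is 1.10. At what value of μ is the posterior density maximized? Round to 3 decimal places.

Posterior for μ is Normal. Precision-weighted mean: (1/4.2·0.4 + 9/7.3·1.10) / (1/4.2 + 9/7.3) = 0.987.
A Normal posterior is symmetric, so mode = mean.
This is the posterior mode — the MAP estimate.

0.987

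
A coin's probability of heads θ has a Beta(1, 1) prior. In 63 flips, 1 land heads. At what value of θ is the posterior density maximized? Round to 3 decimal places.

Posterior: Beta(1+1, 1+62) = Beta(2, 63).
Mode = (2−1)/(2+63−2) = 1/63 = 0.016.
With a flat prior the MAP equals the MLE, 1/63.
Mean = 2/(2+63) = 2/65 = 0.031.
This is the posterior mode — the MAP estimate.

0.016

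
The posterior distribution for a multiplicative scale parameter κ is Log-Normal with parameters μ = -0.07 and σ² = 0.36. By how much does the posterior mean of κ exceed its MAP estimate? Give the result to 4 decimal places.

Mode = exp(μ − σ²) = exp(-0.43) = 0.6505.
Mean = exp(μ + σ²/2) = exp(0.110) = 1.1163.
Difference = 1.1163 − 0.6505 = 0.4658.
Right-skewed posterior ⇒ mode < mean.

0.4658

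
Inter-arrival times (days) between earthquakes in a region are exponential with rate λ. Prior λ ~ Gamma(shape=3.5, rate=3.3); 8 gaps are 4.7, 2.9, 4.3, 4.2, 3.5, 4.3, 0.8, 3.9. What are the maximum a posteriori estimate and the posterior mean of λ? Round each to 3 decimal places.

maximum a posteriori estimate = 0.329, posterior mean = 0.361

Σ times = 28.6. Posterior: Gamma(shape = 3.5+8 = 11.5, rate = 3.3+28.6 = 31.9).
Mode = (α−1)/β = 10.5/31.9 = 0.329.
Mean = α/β = 11.5/31.9 = 0.361.
The mean is pulled above the mode by the posterior's right skew.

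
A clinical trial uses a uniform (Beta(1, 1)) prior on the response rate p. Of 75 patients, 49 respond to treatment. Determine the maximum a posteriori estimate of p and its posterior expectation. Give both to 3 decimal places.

p_MAP = 0.653, E[p|data] = 0.649

Posterior: Beta(1+49, 1+26) = Beta(50, 27).
Mode = (50−1)/(50+27−2) = 49/75 = 0.653.
With a flat prior the MAP equals the MLE, 49/75.
Mean = 50/(50+27) = 50/77 = 0.649.
Mode > mean: the posterior has a left tail.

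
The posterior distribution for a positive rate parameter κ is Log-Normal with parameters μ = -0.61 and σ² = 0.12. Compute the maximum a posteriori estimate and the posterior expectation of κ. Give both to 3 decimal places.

κ_MAP = 0.482, E[κ|data] = 0.577

Mode = exp(μ − σ²) = exp(-0.73) = 0.482.
Mean = exp(μ + σ²/2) = exp(-0.550) = 0.577.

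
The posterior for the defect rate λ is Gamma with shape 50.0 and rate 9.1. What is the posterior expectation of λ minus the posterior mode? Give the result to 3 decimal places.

0.110

Mode = (α−1)/β = 49.0/9.1 = 5.385.
Mean = α/β = 50.0/9.1 = 5.495.
Difference = 5.495 − 5.385 = 0.110.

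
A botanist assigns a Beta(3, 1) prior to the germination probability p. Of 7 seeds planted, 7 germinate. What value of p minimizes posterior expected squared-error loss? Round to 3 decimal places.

0.909

Posterior: Beta(3+7, 1+0) = Beta(10, 1).
Since β = 1 ≤ 1 and α > 1, the Beta density is monotone increasing on [0,1]; the mode is at 1.
Mean = 10/(10+1) = 0.909.
Squared-error loss ⇒ the optimal estimator is the posterior mean.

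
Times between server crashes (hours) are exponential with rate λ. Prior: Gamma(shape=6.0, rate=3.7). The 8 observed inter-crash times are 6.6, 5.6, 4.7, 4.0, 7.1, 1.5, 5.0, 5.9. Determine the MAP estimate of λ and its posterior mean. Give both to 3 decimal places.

Σ times = 40.4. Posterior: Gamma(shape = 6.0+8 = 14.0, rate = 3.7+40.4 = 44.1).
Mode = (α−1)/β = 13.0/44.1 = 0.295.
Mean = α/β = 14.0/44.1 = 0.317.
The mean is pulled above the mode by the posterior's right skew.

MAP estimate = 0.295, posterior mean = 0.317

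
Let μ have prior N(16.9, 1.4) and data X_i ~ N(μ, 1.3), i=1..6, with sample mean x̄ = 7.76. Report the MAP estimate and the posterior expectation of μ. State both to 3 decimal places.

MAP = 8.985, posterior mean = 8.985

Posterior for μ is Normal. Precision-weighted mean: (1/1.4·16.9 + 6/1.3·7.76) / (1/1.4 + 6/1.3) = 8.985.
A Normal posterior is symmetric, so mode = mean.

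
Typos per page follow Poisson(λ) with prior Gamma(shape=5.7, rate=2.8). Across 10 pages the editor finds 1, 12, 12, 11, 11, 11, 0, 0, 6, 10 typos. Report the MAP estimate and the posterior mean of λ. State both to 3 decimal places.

Σ counts = 74. Posterior: Gamma(shape = 5.7+74 = 79.7, rate = 2.8+10 = 12.8).
Mode = (α−1)/β = 78.7/12.8 = 6.148.
Mean = α/β = 79.7/12.8 = 6.227.
Right-skewed posterior ⇒ mode < mean.

λ_MAP = 6.148, E[λ|data] = 6.227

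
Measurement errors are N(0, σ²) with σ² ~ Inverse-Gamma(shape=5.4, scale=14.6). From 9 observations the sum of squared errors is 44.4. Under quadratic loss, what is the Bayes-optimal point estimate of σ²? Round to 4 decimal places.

Posterior: Inverse-Gamma(shape = 5.4+9/2 = 9.9, scale = 14.6+44.4/2 = 36.8).
Mode = β/(α+1) = 36.8/10.9 = 3.3761.
Mean = β/(α−1) = 36.8/8.9 = 4.1348.
Quadratic loss ⇒ the optimal estimator is the posterior mean.

4.1348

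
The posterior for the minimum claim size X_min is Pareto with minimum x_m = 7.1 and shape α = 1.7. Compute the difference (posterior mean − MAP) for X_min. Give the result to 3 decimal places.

10.143

The Pareto density is strictly decreasing on [x_m, ∞), so the mode is x_m = 7.100.
Mean = α·x_m/(α−1) = 1.7·7.1/0.7 = 17.243.
Difference = 17.243 − 7.100 = 10.143.
The posterior is right-skewed, so the mean exceeds the mode.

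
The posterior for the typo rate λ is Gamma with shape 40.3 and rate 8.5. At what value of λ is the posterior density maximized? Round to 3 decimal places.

4.624

Mode = (α−1)/β = 39.3/8.5 = 4.624.
Mean = α/β = 40.3/8.5 = 4.741.
This is the posterior mode — the MAP estimate.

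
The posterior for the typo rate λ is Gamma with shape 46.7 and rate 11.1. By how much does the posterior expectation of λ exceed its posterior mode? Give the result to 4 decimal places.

0.0901

Mode = (α−1)/β = 45.7/11.1 = 4.1171.
Mean = α/β = 46.7/11.1 = 4.2072.
Difference = 4.2072 − 4.1171 = 0.0901.
The posterior is right-skewed, so the mean exceeds the mode.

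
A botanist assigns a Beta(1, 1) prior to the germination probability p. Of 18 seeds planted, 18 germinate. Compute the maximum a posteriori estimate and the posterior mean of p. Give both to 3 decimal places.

Posterior: Beta(1+18, 1+0) = Beta(19, 1).
Since β = 1 ≤ 1 and α > 1, the Beta density is monotone increasing on [0,1]; the mode is at 1.
Mean = 19/(19+1) = 0.950.
Left-skewed posterior ⇒ mean < mode.

maximum a posteriori estimate = 1.000, posterior mean = 0.950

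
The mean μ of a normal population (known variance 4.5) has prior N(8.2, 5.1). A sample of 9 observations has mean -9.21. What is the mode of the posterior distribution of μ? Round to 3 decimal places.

-7.656

Posterior for μ is Normal. Precision-weighted mean: (1/5.1·8.2 + 9/4.5·-9.21) / (1/5.1 + 9/4.5) = -7.656.
A Normal posterior is symmetric, so mode = mean.
This is the posterior mode — the MAP estimate.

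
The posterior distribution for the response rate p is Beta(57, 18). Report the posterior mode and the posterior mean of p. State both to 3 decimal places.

Mode = (57−1)/(57+18−2) = 56/73 = 0.767.
Mean = 57/(57+18) = 57/75 = 0.760.

MAP = 0.767, posterior mean = 0.760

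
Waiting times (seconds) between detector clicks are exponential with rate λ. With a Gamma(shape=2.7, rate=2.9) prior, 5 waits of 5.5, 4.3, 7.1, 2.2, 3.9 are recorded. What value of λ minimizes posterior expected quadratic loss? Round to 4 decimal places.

Σ times = 23.0. Posterior: Gamma(shape = 2.7+5 = 7.7, rate = 2.9+23.0 = 25.9).
Mode = (α−1)/β = 6.7/25.9 = 0.2587.
Mean = α/β = 7.7/25.9 = 0.2973.
Quadratic loss ⇒ the optimal estimator is the posterior mean.

0.2973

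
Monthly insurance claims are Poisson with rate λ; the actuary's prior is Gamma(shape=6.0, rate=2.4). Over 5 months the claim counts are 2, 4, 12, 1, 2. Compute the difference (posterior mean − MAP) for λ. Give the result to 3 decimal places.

0.135

Σ counts = 21. Posterior: Gamma(shape = 6.0+21 = 27.0, rate = 2.4+5 = 7.4).
Mode = (α−1)/β = 26.0/7.4 = 3.514.
Mean = α/β = 27.0/7.4 = 3.649.
Difference = 3.649 − 3.514 = 0.135.
Right-skewed posterior ⇒ mode < mean.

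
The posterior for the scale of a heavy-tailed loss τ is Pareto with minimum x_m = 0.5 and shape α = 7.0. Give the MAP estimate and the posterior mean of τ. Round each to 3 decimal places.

MAP estimate = 0.500, posterior mean = 0.583

The Pareto density is strictly decreasing on [x_m, ∞), so the mode is x_m = 0.500.
Mean = α·x_m/(α−1) = 7.0·0.5/6.0 = 0.583.
Mean > mode: the posterior has a right tail.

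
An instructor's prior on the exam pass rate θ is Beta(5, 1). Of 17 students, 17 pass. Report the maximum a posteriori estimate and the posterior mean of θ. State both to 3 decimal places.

MAP: 1.000. Posterior mean: 0.957.

Posterior: Beta(5+17, 1+0) = Beta(22, 1).
Since β = 1 ≤ 1 and α > 1, the Beta density is monotone increasing on [0,1]; the mode is at 1.
Mean = 22/(22+1) = 0.957.
Mode > mean: the posterior has a left tail.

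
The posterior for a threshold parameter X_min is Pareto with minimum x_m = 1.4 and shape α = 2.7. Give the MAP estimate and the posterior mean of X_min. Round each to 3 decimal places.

MAP = 1.400, posterior mean = 2.224

The Pareto density is strictly decreasing on [x_m, ∞), so the mode is x_m = 1.400.
Mean = α·x_m/(α−1) = 2.7·1.4/1.7 = 2.224.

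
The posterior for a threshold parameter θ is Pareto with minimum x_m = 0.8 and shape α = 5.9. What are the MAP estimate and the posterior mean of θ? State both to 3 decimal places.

The Pareto density is strictly decreasing on [x_m, ∞), so the mode is x_m = 0.800.
Mean = α·x_m/(α−1) = 5.9·0.8/4.9 = 0.963.

MAP = 0.800, posterior mean = 0.963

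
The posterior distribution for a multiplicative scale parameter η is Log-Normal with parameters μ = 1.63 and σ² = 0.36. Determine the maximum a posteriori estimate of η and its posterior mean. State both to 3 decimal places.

MAP: 3.561. Posterior mean: 6.110.

Mode = exp(μ − σ²) = exp(1.27) = 3.561.
Mean = exp(μ + σ²/2) = exp(1.810) = 6.110.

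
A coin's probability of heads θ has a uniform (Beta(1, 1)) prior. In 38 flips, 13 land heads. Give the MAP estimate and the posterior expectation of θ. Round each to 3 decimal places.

Posterior: Beta(1+13, 1+25) = Beta(14, 26).
Mode = (14−1)/(14+26−2) = 13/38 = 0.342.
Mean = 14/(14+26) = 14/40 = 0.350.

θ_MAP = 0.342, E[θ|data] = 0.350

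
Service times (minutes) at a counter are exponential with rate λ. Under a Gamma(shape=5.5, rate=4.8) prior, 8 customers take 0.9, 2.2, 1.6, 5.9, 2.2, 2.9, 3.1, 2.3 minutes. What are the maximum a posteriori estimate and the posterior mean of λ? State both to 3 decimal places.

Σ times = 21.1. Posterior: Gamma(shape = 5.5+8 = 13.5, rate = 4.8+21.1 = 25.9).
Mode = (α−1)/β = 12.5/25.9 = 0.483.
Mean = α/β = 13.5/25.9 = 0.521.

maximum a posteriori estimate = 0.483, posterior mean = 0.521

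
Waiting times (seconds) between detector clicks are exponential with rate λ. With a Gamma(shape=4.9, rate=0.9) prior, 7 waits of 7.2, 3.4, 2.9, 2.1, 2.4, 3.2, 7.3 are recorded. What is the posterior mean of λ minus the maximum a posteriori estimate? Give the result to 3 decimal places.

0.034

Σ times = 28.5. Posterior: Gamma(shape = 4.9+7 = 11.9, rate = 0.9+28.5 = 29.4).
Mode = (α−1)/β = 10.9/29.4 = 0.371.
Mean = α/β = 11.9/29.4 = 0.405.
Difference = 0.405 − 0.371 = 0.034.
Right-skewed posterior ⇒ mode < mean.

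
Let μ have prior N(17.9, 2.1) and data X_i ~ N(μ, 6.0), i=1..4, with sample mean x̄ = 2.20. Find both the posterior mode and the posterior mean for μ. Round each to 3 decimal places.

MAP = 8.742, posterior mean = 8.742

Posterior for μ is Normal. Precision-weighted mean: (1/2.1·17.9 + 4/6.0·2.20) / (1/2.1 + 4/6.0) = 8.742.
A Normal posterior is symmetric, so mode = mean.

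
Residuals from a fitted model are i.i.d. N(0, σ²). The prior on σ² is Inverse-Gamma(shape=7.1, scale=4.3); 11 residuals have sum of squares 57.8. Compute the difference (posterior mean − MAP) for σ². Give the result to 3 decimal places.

Posterior: Inverse-Gamma(shape = 7.1+11/2 = 12.6, scale = 4.3+57.8/2 = 33.2).
Mode = β/(α+1) = 33.2/13.6 = 2.441.
Mean = β/(α−1) = 33.2/11.6 = 2.862.
Difference = 2.862 − 2.441 = 0.421.

0.421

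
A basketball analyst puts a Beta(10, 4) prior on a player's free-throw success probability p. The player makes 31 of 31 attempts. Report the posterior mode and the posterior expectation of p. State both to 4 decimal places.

Posterior: Beta(10+31, 4+0) = Beta(41, 4).
Mode = (41−1)/(41+4−2) = 40/43 = 0.9302.
Mean = 41/(41+4) = 41/45 = 0.9111.

MAP: 0.9302. Posterior mean: 0.9111.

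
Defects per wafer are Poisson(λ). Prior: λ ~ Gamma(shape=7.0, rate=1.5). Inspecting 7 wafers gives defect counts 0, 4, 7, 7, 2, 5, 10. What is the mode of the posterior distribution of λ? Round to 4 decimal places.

4.8235

Σ counts = 35. Posterior: Gamma(shape = 7.0+35 = 42.0, rate = 1.5+7 = 8.5).
Mode = (α−1)/β = 41.0/8.5 = 4.8235.
Mean = α/β = 42.0/8.5 = 4.9412.
This is the posterior mode — the MAP estimate.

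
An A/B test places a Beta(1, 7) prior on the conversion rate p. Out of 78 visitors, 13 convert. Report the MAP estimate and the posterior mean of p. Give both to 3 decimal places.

MAP = 0.155; posterior mean = 0.163

Posterior: Beta(1+13, 7+65) = Beta(14, 72).
Mode = (14−1)/(14+72−2) = 13/84 = 0.155.
Mean = 14/(14+72) = 14/86 = 0.163.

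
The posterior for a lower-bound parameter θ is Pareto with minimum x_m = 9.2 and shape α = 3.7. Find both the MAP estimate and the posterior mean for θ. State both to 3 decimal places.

The Pareto density is strictly decreasing on [x_m, ∞), so the mode is x_m = 9.200.
Mean = α·x_m/(α−1) = 3.7·9.2/2.7 = 12.607.

MAP = 9.200; posterior mean = 12.607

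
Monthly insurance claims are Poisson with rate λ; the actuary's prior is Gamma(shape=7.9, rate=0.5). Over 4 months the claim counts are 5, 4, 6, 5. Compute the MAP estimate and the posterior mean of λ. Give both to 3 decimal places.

Σ counts = 20. Posterior: Gamma(shape = 7.9+20 = 27.9, rate = 0.5+4 = 4.5).
Mode = (α−1)/β = 26.9/4.5 = 5.978.
Mean = α/β = 27.9/4.5 = 6.200.

MAP = 5.978, posterior mean = 6.200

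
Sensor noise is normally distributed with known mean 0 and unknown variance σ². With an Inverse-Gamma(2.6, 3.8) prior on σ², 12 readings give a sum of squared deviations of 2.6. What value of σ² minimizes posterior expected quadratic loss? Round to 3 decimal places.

0.671

Posterior: Inverse-Gamma(shape = 2.6+12/2 = 8.6, scale = 3.8+2.6/2 = 5.1).
Mode = β/(α+1) = 5.1/9.6 = 0.531.
Mean = β/(α−1) = 5.1/7.6 = 0.671.
Quadratic loss ⇒ the optimal estimator is the posterior mean.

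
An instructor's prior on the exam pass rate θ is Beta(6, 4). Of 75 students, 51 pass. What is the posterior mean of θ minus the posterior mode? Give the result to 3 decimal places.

-0.004

Posterior: Beta(6+51, 4+24) = Beta(57, 28).
Mode = (57−1)/(57+28−2) = 56/83 = 0.675.
Mean = 57/(57+28) = 57/85 = 0.671.
Difference = 0.671 − 0.675 = -0.004.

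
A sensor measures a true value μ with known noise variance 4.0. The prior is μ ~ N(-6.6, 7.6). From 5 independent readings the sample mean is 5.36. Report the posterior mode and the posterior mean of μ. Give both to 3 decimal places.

MAP = 4.221; posterior mean = 4.221

Posterior for μ is Normal. Precision-weighted mean: (1/7.6·-6.6 + 5/4.0·5.36) / (1/7.6 + 5/4.0) = 4.221.
A Normal posterior is symmetric, so mode = mean.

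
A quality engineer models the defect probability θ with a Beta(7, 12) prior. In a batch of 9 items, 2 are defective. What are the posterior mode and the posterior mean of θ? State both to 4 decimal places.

Posterior: Beta(7+2, 12+7) = Beta(9, 19).
Mode = (9−1)/(9+19−2) = 8/26 = 0.3077.
Mean = 9/(9+19) = 9/28 = 0.3214.
The mean is pulled above the mode by the posterior's right skew.

θ_MAP = 0.3077, E[θ|data] = 0.3214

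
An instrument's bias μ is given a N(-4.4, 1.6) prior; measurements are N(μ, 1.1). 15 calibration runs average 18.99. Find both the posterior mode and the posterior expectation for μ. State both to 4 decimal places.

Posterior for μ is Normal. Precision-weighted mean: (1/1.6·-4.4 + 15/1.1·18.99) / (1/1.6 + 15/1.1) = 17.9649.
A Normal posterior is symmetric, so mode = mean.

MAP = 17.9649; posterior mean = 17.9649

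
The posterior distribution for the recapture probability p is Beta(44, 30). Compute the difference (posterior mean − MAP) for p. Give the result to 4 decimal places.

Mode = (44−1)/(44+30−2) = 43/72 = 0.5972.
Mean = 44/(44+30) = 44/74 = 0.5946.
Difference = 0.5946 − 0.5972 = -0.0026.
Left-skewed posterior ⇒ mean < mode.

-0.0026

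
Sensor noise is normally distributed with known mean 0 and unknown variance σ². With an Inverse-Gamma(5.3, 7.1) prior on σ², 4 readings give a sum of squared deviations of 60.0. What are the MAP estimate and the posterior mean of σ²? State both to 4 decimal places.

MAP estimate = 4.4699, posterior mean = 5.8889

Posterior: Inverse-Gamma(shape = 5.3+4/2 = 7.3, scale = 7.1+60.0/2 = 37.1).
Mode = β/(α+1) = 37.1/8.3 = 4.4699.
Mean = β/(α−1) = 37.1/6.3 = 5.8889.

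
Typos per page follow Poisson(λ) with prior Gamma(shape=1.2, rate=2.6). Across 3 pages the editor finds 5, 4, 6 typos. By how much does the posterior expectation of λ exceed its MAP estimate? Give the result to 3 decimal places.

0.179

Σ counts = 15. Posterior: Gamma(shape = 1.2+15 = 16.2, rate = 2.6+3 = 5.6).
Mode = (α−1)/β = 15.2/5.6 = 2.714.
Mean = α/β = 16.2/5.6 = 2.893.
Difference = 2.893 − 2.714 = 0.179.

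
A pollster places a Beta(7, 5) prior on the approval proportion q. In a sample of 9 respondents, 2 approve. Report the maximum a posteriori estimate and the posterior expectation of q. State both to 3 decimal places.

maximum a posteriori estimate = 0.421, posterior expectation = 0.429

Posterior: Beta(7+2, 5+7) = Beta(9, 12).
Mode = (9−1)/(9+12−2) = 8/19 = 0.421.
Mean = 9/(9+12) = 9/21 = 0.429.
Mean > mode: the posterior has a right tail.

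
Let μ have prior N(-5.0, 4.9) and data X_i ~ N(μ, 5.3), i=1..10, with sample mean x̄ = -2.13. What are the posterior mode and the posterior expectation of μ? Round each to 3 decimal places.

μ_MAP = -2.410, E[μ|data] = -2.410

Posterior for μ is Normal. Precision-weighted mean: (1/4.9·-5.0 + 10/5.3·-2.13) / (1/4.9 + 10/5.3) = -2.410.
A Normal posterior is symmetric, so mode = mean.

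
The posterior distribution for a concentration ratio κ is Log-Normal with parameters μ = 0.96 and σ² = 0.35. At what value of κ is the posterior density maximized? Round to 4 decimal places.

Mode = exp(μ − σ²) = exp(0.61) = 1.8404.
Mean = exp(μ + σ²/2) = exp(1.135) = 3.1112.
This is the posterior mode — the MAP estimate.

1.8404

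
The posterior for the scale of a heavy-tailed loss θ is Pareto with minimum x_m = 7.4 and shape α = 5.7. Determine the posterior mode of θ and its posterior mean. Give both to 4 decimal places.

The Pareto density is strictly decreasing on [x_m, ∞), so the mode is x_m = 7.4000.
Mean = α·x_m/(α−1) = 5.7·7.4/4.7 = 8.9745.
Mean > mode: the posterior has a right tail.

posterior mode = 7.4000, posterior mean = 8.9745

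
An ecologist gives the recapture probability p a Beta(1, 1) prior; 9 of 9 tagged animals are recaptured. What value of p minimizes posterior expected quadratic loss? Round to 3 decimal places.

Posterior: Beta(1+9, 1+0) = Beta(10, 1).
Since β = 1 ≤ 1 and α > 1, the Beta density is monotone increasing on [0,1]; the mode is at 1.
Mean = 10/(10+1) = 0.909.
Quadratic loss ⇒ the optimal estimator is the posterior mean.

0.909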